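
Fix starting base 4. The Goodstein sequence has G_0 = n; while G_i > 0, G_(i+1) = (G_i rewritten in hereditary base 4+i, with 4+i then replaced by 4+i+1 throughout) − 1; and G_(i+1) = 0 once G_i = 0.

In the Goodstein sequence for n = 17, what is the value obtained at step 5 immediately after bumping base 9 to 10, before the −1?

(0) 17|_4 = 4^2 + 1 ↦ 5^2 + 1|_5 = 26 ⇒ 25
(1) 25|_5 = 5^2 ↦ 6^2|_6 = 36 ⇒ 35
(2) 35|_6 = 5·6 + 5 ↦ 5·7 + 5|_7 = 40 ⇒ 39
(3) 39|_7 = 5·7 + 4 ↦ 5·8 + 4|_8 = 44 ⇒ 43
(4) 43|_8 = 5·8 + 3 ↦ 5·9 + 3|_9 = 48 ⇒ 47
(5) 47|_9 = 5·9 + 2 ↦ 5·10 + 2|_10 = 52 ⇒ 51

52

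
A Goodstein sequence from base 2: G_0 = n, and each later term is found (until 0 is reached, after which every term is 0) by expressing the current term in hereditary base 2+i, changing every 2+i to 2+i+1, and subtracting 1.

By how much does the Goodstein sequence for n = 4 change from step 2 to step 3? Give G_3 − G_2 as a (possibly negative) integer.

19

(0) 4|_2 = 2^2 ↦ 3^3|_3 = 27 ⇒ 26
(1) 26|_3 = 2·3^2 + 2·3 + 2 ↦ 2·4^2 + 2·4 + 2|_4 = 42 ⇒ 41
(2) 41|_4 = 2·4^2 + 2·4 + 1 ↦ 2·5^2 + 2·5 + 1|_5 = 61 ⇒ 60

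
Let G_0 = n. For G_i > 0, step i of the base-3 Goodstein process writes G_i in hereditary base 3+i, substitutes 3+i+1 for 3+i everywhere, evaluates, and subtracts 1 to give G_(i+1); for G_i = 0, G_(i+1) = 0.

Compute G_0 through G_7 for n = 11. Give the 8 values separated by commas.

G_0=11  [base 3] 3^2 + 2  →[3↦4]→  4^2 + 2 = 18  −1 ⇒ G_1=17
G_1=17  [base 4] 4^2 + 1  →[4↦5]→  5^2 + 1 = 26  −1 ⇒ G_2=25
G_2=25  [base 5] 5^2  →[5↦6]→  6^2 = 36  −1 ⇒ G_3=35
G_3=35  [base 6] 5·6 + 5  →[6↦7]→  5·7 + 5 = 40  −1 ⇒ G_4=39
G_4=39  [base 7] 5·7 + 4  →[7↦8]→  5·8 + 4 = 44  −1 ⇒ G_5=43
G_5=43  [base 8] 5·8 + 3  →[8↦9]→  5·9 + 3 = 48  −1 ⇒ G_6=47
G_6=47  [base 9] 5·9 + 2  →[9↦10]→  5·10 + 2 = 52  −1 ⇒ G_7=51

11, 17, 25, 35, 39, 43, 47, 51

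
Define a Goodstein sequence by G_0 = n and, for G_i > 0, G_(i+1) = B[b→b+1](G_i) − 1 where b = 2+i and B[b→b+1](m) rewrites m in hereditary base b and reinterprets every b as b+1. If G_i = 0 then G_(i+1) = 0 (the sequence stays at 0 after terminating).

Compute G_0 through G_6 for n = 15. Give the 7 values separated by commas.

15, 111, 1283, 18752, 326593, 6588344, 150994943

(0) 15|_2 = 2^(2 + 1) + 2^2 + 2 + 1 ↦ 3^(3 + 1) + 3^3 + 3 + 1|_3 = 112 ⇒ 111
(1) 111|_3 = 3^(3 + 1) + 3^3 + 3 ↦ 4^(4 + 1) + 4^4 + 4|_4 = 1284 ⇒ 1283
(2) 1283|_4 = 4^(4 + 1) + 4^4 + 3 ↦ 5^(5 + 1) + 5^5 + 3|_5 = 18753 ⇒ 18752
(3) 18752|_5 = 5^(5 + 1) + 5^5 + 2 ↦ 6^(6 + 1) + 6^6 + 2|_6 = 326594 ⇒ 326593
(4) 326593|_6 = 6^(6 + 1) + 6^6 + 1 ↦ 7^(7 + 1) + 7^7 + 1|_7 = 6588345 ⇒ 6588344
(5) 6588344|_7 = 7^(7 + 1) + 7^7 ↦ 8^(8 + 1) + 8^8|_8 = 150994944 ⇒ 150994943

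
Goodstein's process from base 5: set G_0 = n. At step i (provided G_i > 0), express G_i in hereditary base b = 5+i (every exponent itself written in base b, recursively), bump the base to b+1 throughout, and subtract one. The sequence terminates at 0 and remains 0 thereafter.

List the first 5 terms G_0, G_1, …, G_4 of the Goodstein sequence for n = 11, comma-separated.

11, 12, 13, 13, 13

base 5: 11 = 2·5 + 1; at 6: 2·6 + 1 = 13; next = 12
base 6: 12 = 2·6; at 7: 2·7 = 14; next = 13
base 7: 13 = 7 + 6; at 8: 8 + 6 = 14; next = 13
base 8: 13 = 8 + 5; at 9: 9 + 5 = 14; next = 13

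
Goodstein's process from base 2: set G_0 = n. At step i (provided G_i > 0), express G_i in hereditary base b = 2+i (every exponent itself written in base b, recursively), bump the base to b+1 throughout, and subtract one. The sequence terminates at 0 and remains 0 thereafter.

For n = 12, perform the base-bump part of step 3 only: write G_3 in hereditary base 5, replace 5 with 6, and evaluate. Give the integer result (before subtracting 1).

G_0 = 12. HB_2(12) = 2^(2 + 1) + 2^2. Bump = 108. G_1 = 107.
G_1 = 107. HB_3(107) = 3^(3 + 1) + 2·3^2 + 2·3 + 2. Bump = 1066. G_2 = 1065.
G_2 = 1065. HB_4(1065) = 4^(4 + 1) + 2·4^2 + 2·4 + 1. Bump = 15686. G_3 = 15685.
G_3 = 15685. HB_5(15685) = 5^(5 + 1) + 2·5^2 + 2·5. Bump = 280020. G_4 = 280019.

280020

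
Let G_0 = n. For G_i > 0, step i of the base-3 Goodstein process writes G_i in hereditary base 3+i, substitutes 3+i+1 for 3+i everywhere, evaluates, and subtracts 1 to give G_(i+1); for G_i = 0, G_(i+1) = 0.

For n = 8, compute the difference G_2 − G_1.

1

(0) 8|_3 = 2·3 + 2 ↦ 2·4 + 2|_4 = 10 ⇒ 9
(1) 9|_4 = 2·4 + 1 ↦ 2·5 + 1|_5 = 11 ⇒ 10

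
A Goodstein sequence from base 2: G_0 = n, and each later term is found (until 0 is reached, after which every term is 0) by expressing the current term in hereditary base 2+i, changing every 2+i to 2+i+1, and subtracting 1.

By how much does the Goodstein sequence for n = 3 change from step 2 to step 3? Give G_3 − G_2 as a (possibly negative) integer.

step 0: 3 = 2 + 1; sub 3 for 2: 3 + 1; = 4; G_1 = 4−1 = 3
step 1: 3 = 3; sub 4 for 3: 4; = 4; G_2 = 4−1 = 3
step 2: 3 = 3; sub 5 for 4: 3; = 3; G_3 = 3−1 = 2

-1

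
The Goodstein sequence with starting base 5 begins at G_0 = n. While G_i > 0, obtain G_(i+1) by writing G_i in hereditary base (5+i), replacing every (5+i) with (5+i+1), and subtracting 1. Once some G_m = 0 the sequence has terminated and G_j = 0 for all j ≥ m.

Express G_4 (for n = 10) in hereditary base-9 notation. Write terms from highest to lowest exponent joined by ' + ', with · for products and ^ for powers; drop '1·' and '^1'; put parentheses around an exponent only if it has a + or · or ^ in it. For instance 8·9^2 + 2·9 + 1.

9 + 2

10 —HB5→ 2·5 —bump→ 2·6 = 12 —(−1)→ 11
11 —HB6→ 6 + 5 —bump→ 7 + 5 = 12 —(−1)→ 11
11 —HB7→ 7 + 4 —bump→ 8 + 4 = 12 —(−1)→ 11
11 —HB8→ 8 + 3 —bump→ 9 + 3 = 12 —(−1)→ 11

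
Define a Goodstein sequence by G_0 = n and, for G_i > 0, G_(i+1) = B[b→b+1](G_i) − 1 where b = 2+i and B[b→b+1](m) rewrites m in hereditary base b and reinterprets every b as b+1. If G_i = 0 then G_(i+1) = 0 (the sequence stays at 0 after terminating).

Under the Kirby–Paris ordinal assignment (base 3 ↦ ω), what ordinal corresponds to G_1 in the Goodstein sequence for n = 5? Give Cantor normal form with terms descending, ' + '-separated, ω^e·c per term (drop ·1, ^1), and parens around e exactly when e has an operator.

ω^ω

(0) 5|_2 = 2^2 + 1 ↦ 3^3 + 1|_3 = 28 ⇒ 27
(1) 27|_3 = 3^3 ↦ 4^4|_4 = 256 ⇒ 255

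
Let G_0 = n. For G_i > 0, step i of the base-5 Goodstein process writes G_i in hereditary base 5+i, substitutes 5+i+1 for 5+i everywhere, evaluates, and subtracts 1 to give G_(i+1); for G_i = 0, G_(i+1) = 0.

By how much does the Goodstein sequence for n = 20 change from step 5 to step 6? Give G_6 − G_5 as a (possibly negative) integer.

2

G_0=20  [base 5] 4·5  →[5↦6]→  4·6 = 24  −1 ⇒ G_1=23
G_1=23  [base 6] 3·6 + 5  →[6↦7]→  3·7 + 5 = 26  −1 ⇒ G_2=25
G_2=25  [base 7] 3·7 + 4  →[7↦8]→  3·8 + 4 = 28  −1 ⇒ G_3=27
G_3=27  [base 8] 3·8 + 3  →[8↦9]→  3·9 + 3 = 30  −1 ⇒ G_4=29
G_4=29  [base 9] 3·9 + 2  →[9↦10]→  3·10 + 2 = 32  −1 ⇒ G_5=31
G_5=31  [base 10] 3·10 + 1  →[10↦11]→  3·11 + 1 = 34  −1 ⇒ G_6=33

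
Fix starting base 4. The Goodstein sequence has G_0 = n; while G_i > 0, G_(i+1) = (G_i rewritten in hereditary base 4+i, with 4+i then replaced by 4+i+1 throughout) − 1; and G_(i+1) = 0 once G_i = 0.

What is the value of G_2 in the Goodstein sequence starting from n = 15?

15 —HB4→ 3·4 + 3 —bump→ 3·5 + 3 = 18 —(−1)→ 17
17 —HB5→ 3·5 + 2 —bump→ 3·6 + 2 = 20 —(−1)→ 19

19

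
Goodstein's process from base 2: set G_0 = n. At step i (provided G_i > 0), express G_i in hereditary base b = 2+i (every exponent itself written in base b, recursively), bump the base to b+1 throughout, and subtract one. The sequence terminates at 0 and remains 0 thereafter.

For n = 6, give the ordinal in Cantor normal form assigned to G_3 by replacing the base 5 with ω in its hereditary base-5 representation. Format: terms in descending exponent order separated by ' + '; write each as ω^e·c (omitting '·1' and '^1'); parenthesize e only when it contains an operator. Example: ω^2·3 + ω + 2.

ω^ω

step 0: 6 = 2^2 + 2; sub 3 for 2: 3^3 + 3; = 30; G_1 = 30−1 = 29
step 1: 29 = 3^3 + 2; sub 4 for 3: 4^4 + 2; = 258; G_2 = 258−1 = 257
step 2: 257 = 4^4 + 1; sub 5 for 4: 5^5 + 1; = 3126; G_3 = 3126−1 = 3125
step 3: 3125 = 5^5; sub 6 for 5: 6^6; = 46656; G_4 = 46656−1 = 46655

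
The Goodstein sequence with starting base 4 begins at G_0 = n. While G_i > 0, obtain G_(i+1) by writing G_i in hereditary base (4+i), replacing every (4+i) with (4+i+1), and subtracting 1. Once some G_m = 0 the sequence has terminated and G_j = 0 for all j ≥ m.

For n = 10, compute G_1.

11

(0) 10|_4 = 2·4 + 2 ↦ 2·5 + 2|_5 = 12 ⇒ 11
(1) 11|_5 = 2·5 + 1 ↦ 2·6 + 1|_6 = 13 ⇒ 12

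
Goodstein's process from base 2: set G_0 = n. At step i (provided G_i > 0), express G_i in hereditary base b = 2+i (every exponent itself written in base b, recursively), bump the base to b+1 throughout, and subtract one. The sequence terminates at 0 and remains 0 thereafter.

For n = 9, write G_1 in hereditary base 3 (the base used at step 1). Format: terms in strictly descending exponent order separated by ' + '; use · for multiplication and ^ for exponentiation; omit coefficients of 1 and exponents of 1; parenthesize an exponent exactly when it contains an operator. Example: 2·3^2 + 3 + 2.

3^(3 + 1)

G_0 = 9. HB_2(9) = 2^(2 + 1) + 1. Bump = 82. G_1 = 81.
G_1 = 81. HB_3(81) = 3^(3 + 1). Bump = 1024. G_2 = 1023.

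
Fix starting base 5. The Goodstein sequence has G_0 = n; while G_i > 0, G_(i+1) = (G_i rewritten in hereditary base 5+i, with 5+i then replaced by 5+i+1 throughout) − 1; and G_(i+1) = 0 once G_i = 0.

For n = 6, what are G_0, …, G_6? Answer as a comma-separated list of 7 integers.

6, 6, 6, 5, 4, 3, 2

6 —HB5→ 5 + 1 —bump→ 6 + 1 = 7 —(−1)→ 6
6 —HB6→ 6 —bump→ 7 = 7 —(−1)→ 6
6 —HB7→ 6 —bump→ 6 = 6 —(−1)→ 5
5 —HB8→ 5 —bump→ 5 = 5 —(−1)→ 4
4 —HB9→ 4 —bump→ 4 = 4 —(−1)→ 3
3 —HB10→ 3 —bump→ 3 = 3 —(−1)→ 2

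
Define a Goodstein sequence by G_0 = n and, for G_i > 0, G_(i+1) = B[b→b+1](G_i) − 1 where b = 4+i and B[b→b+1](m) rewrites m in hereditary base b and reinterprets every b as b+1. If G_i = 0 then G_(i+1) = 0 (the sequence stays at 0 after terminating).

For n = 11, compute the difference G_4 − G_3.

base 4: 11 = 2·4 + 3; at 5: 2·5 + 3 = 13; next = 12
base 5: 12 = 2·5 + 2; at 6: 2·6 + 2 = 14; next = 13
base 6: 13 = 2·6 + 1; at 7: 2·7 + 1 = 15; next = 14
base 7: 14 = 2·7; at 8: 2·8 = 16; next = 15

1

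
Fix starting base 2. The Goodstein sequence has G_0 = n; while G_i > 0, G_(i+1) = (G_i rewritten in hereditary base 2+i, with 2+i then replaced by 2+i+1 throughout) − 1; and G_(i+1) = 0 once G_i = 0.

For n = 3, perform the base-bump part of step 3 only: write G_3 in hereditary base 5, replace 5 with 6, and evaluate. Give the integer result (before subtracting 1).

2

i=0: 3 = 2 + 1 (b=2); 2→3: 3 + 1 = 4; 4−1 = 3
i=1: 3 = 3 (b=3); 3→4: 4 = 4; 4−1 = 3
i=2: 3 = 3 (b=4); 4→5: 3 = 3; 3−1 = 2
i=3: 2 = 2 (b=5); 5→6: 2 = 2; 2−1 = 1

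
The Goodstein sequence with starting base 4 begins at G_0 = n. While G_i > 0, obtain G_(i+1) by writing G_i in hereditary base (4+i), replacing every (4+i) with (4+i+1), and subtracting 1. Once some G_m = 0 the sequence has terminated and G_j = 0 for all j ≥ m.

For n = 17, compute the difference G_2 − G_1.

i=0: 17 = 4^2 + 1 (b=4); 4→5: 5^2 + 1 = 26; 26−1 = 25
i=1: 25 = 5^2 (b=5); 5→6: 6^2 = 36; 36−1 = 35

10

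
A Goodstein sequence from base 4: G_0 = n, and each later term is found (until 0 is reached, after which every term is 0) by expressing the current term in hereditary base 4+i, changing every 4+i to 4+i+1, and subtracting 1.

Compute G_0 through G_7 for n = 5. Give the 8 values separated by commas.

[0] 5 ≡ 4 + 1 (base 4). Lift 5: 6. −1: 5.
[1] 5 ≡ 5 (base 5). Lift 6: 6. −1: 5.
[2] 5 ≡ 5 (base 6). Lift 7: 5. −1: 4.
[3] 4 ≡ 4 (base 7). Lift 8: 4. −1: 3.
[4] 3 ≡ 3 (base 8). Lift 9: 3. −1: 2.
[5] 2 ≡ 2 (base 9). Lift 10: 2. −1: 1.
[6] 1 ≡ 1 (base 10). Lift 11: 1. −1: 0.

5, 5, 5, 4, 3, 2, 1, 0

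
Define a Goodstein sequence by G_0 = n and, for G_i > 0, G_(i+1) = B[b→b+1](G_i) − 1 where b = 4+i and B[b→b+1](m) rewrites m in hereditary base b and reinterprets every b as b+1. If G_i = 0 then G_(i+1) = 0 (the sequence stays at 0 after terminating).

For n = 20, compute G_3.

51

[0] 20 ≡ 4^2 + 4 (base 4). Lift 5: 30. −1: 29.
[1] 29 ≡ 5^2 + 4 (base 5). Lift 6: 40. −1: 39.
[2] 39 ≡ 6^2 + 3 (base 6). Lift 7: 52. −1: 51.
[3] 51 ≡ 7^2 + 2 (base 7). Lift 8: 66. −1: 65.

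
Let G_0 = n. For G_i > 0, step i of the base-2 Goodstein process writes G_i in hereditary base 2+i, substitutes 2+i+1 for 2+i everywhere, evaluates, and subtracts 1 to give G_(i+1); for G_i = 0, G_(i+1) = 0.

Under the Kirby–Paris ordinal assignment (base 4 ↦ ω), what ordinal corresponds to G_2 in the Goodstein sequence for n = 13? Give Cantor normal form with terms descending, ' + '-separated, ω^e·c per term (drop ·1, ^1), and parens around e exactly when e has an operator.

step 0: 13 = 2^(2 + 1) + 2^2 + 1; sub 3 for 2: 3^(3 + 1) + 3^3 + 1; = 109; G_1 = 109−1 = 108
step 1: 108 = 3^(3 + 1) + 3^3; sub 4 for 3: 4^(4 + 1) + 4^4; = 1280; G_2 = 1280−1 = 1279
step 2: 1279 = 4^(4 + 1) + 3·4^3 + 3·4^2 + 3·4 + 3; sub 5 for 4: 5^(5 + 1) + 3·5^3 + 3·5^2 + 3·5 + 3; = 16093; G_3 = 16093−1 = 16092

ω^(ω + 1) + ω^3·3 + ω^2·3 + ω·3 + 3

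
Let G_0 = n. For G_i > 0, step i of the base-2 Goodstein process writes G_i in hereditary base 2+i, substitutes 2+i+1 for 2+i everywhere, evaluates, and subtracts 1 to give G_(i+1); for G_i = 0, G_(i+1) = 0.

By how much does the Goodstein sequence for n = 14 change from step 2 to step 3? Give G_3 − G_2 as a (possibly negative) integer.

17469

14 —HB2→ 2^(2 + 1) + 2^2 + 2 —bump→ 3^(3 + 1) + 3^3 + 3 = 111 —(−1)→ 110
110 —HB3→ 3^(3 + 1) + 3^3 + 2 —bump→ 4^(4 + 1) + 4^4 + 2 = 1282 —(−1)→ 1281
1281 —HB4→ 4^(4 + 1) + 4^4 + 1 —bump→ 5^(5 + 1) + 5^5 + 1 = 18751 —(−1)→ 18750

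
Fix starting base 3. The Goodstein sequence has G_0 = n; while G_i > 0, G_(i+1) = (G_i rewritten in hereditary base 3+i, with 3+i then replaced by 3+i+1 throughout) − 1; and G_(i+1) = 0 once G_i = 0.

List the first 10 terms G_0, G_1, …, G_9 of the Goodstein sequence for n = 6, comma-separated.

6, 7, 7, 7, 7, 7, 6, 5, 4, 3

base 3: 6 = 2·3; at 4: 2·4 = 8; next = 7
base 4: 7 = 4 + 3; at 5: 5 + 3 = 8; next = 7
base 5: 7 = 5 + 2; at 6: 6 + 2 = 8; next = 7
base 6: 7 = 6 + 1; at 7: 7 + 1 = 8; next = 7
base 7: 7 = 7; at 8: 8 = 8; next = 7
base 8: 7 = 7; at 9: 7 = 7; next = 6
base 9: 6 = 6; at 10: 6 = 6; next = 5
base 10: 5 = 5; at 11: 5 = 5; next = 4
base 11: 4 = 4; at 12: 4 = 4; next = 3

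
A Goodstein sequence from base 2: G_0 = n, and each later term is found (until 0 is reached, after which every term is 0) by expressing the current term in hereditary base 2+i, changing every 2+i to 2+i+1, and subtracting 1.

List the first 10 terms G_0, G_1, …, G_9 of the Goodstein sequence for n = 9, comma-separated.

9, 81, 1023, 9842, 140743, 2471826, 50333399, 1162263921, 30000003325, 855935016215

9 —HB2→ 2^(2 + 1) + 1 —bump→ 3^(3 + 1) + 1 = 82 —(−1)→ 81
81 —HB3→ 3^(3 + 1) —bump→ 4^(4 + 1) = 1024 —(−1)→ 1023
1023 —HB4→ 3·4^4 + 3·4^3 + 3·4^2 + 3·4 + 3 —bump→ 3·5^5 + 3·5^3 + 3·5^2 + 3·5 + 3 = 9843 —(−1)→ 9842
9842 —HB5→ 3·5^5 + 3·5^3 + 3·5^2 + 3·5 + 2 —bump→ 3·6^6 + 3·6^3 + 3·6^2 + 3·6 + 2 = 140744 —(−1)→ 140743
140743 —HB6→ 3·6^6 + 3·6^3 + 3·6^2 + 3·6 + 1 —bump→ 3·7^7 + 3·7^3 + 3·7^2 + 3·7 + 1 = 2471827 —(−1)→ 2471826
2471826 —HB7→ 3·7^7 + 3·7^3 + 3·7^2 + 3·7 —bump→ 3·8^8 + 3·8^3 + 3·8^2 + 3·8 = 50333400 —(−1)→ 50333399
50333399 —HB8→ 3·8^8 + 3·8^3 + 3·8^2 + 2·8 + 7 —bump→ 3·9^9 + 3·9^3 + 3·9^2 + 2·9 + 7 = 1162263922 —(−1)→ 1162263921
1162263921 —HB9→ 3·9^9 + 3·9^3 + 3·9^2 + 2·9 + 6 —bump→ 3·10^10 + 3·10^3 + 3·10^2 + 2·10 + 6 = 30000003326 —(−1)→ 30000003325
30000003325 —HB10→ 3·10^10 + 3·10^3 + 3·10^2 + 2·10 + 5 —bump→ 3·11^11 + 3·11^3 + 3·11^2 + 2·11 + 5 = 855935016216 —(−1)→ 855935016215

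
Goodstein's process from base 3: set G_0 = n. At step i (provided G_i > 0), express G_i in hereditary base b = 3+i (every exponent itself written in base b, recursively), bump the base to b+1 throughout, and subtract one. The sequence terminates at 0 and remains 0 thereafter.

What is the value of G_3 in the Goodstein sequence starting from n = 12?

base 3: 12 = 3^2 + 3; at 4: 4^2 + 4 = 20; next = 19
base 4: 19 = 4^2 + 3; at 5: 5^2 + 3 = 28; next = 27
base 5: 27 = 5^2 + 2; at 6: 6^2 + 2 = 38; next = 37

37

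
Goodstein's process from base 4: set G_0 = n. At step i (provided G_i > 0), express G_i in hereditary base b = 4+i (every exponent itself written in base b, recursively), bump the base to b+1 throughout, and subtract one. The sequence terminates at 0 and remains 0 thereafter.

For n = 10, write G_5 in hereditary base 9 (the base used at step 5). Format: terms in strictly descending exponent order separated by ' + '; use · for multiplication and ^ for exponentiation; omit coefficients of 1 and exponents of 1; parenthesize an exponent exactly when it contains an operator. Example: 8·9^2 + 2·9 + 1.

[0] 10 ≡ 2·4 + 2 (base 4). Lift 5: 12. −1: 11.
[1] 11 ≡ 2·5 + 1 (base 5). Lift 6: 13. −1: 12.
[2] 12 ≡ 2·6 (base 6). Lift 7: 14. −1: 13.
[3] 13 ≡ 7 + 6 (base 7). Lift 8: 14. −1: 13.
[4] 13 ≡ 8 + 5 (base 8). Lift 9: 14. −1: 13.
[5] 13 ≡ 9 + 4 (base 9). Lift 10: 14. −1: 13.

9 + 4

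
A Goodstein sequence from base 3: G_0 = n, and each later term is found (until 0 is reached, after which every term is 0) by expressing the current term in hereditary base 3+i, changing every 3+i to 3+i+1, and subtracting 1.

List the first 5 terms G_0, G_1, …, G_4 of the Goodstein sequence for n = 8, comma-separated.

8, 9, 10, 11, 11

G_0=8  [base 3] 2·3 + 2  →[3↦4]→  2·4 + 2 = 10  −1 ⇒ G_1=9
G_1=9  [base 4] 2·4 + 1  →[4↦5]→  2·5 + 1 = 11  −1 ⇒ G_2=10
G_2=10  [base 5] 2·5  →[5↦6]→  2·6 = 12  −1 ⇒ G_3=11
G_3=11  [base 6] 6 + 5  →[6↦7]→  7 + 5 = 12  −1 ⇒ G_4=11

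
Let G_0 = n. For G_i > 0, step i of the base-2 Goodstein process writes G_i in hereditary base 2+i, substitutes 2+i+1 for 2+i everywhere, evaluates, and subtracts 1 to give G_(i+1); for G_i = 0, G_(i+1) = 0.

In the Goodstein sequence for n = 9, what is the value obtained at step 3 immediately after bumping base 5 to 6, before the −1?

140744

G_0 = 9. HB_2(9) = 2^(2 + 1) + 1. Bump = 82. G_1 = 81.
G_1 = 81. HB_3(81) = 3^(3 + 1). Bump = 1024. G_2 = 1023.
G_2 = 1023. HB_4(1023) = 3·4^4 + 3·4^3 + 3·4^2 + 3·4 + 3. Bump = 9843. G_3 = 9842.
G_3 = 9842. HB_5(9842) = 3·5^5 + 3·5^3 + 3·5^2 + 3·5 + 2. Bump = 140744. G_4 = 140743.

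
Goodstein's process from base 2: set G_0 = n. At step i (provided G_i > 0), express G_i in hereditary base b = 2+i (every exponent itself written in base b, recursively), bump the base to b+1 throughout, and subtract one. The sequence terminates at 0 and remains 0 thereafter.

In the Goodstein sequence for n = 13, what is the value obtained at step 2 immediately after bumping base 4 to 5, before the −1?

step 0: 13 = 2^(2 + 1) + 2^2 + 1; sub 3 for 2: 3^(3 + 1) + 3^3 + 1; = 109; G_1 = 109−1 = 108
step 1: 108 = 3^(3 + 1) + 3^3; sub 4 for 3: 4^(4 + 1) + 4^4; = 1280; G_2 = 1280−1 = 1279
step 2: 1279 = 4^(4 + 1) + 3·4^3 + 3·4^2 + 3·4 + 3; sub 5 for 4: 5^(5 + 1) + 3·5^3 + 3·5^2 + 3·5 + 3; = 16093; G_3 = 16093−1 = 16092

16093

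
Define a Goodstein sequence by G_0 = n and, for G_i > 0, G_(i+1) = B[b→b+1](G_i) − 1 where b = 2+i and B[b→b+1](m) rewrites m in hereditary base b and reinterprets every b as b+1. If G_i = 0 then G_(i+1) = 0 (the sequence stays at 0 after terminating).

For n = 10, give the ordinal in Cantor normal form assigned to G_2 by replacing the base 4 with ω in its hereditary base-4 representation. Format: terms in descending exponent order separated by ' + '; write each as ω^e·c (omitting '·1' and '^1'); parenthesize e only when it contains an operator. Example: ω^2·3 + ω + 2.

ω^(ω + 1) + 1

step 0: 10 = 2^(2 + 1) + 2; sub 3 for 2: 3^(3 + 1) + 3; = 84; G_1 = 84−1 = 83
step 1: 83 = 3^(3 + 1) + 2; sub 4 for 3: 4^(4 + 1) + 2; = 1026; G_2 = 1026−1 = 1025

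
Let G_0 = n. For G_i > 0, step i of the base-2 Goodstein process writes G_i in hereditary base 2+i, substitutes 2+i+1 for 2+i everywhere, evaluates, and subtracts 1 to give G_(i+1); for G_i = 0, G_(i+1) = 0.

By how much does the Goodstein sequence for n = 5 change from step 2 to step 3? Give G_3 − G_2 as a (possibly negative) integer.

212

(0) 5|_2 = 2^2 + 1 ↦ 3^3 + 1|_3 = 28 ⇒ 27
(1) 27|_3 = 3^3 ↦ 4^4|_4 = 256 ⇒ 255
(2) 255|_4 = 3·4^3 + 3·4^2 + 3·4 + 3 ↦ 3·5^3 + 3·5^2 + 3·5 + 3|_5 = 468 ⇒ 467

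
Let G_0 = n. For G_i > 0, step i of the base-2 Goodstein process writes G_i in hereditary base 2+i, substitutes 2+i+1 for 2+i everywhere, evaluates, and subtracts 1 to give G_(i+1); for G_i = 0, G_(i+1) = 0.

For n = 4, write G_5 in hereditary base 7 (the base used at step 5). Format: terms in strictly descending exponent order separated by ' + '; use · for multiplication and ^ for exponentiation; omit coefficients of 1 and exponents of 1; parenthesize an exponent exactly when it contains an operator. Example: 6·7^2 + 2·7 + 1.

2·7^2 + 7 + 4

step 0: 4 = 2^2; sub 3 for 2: 3^3; = 27; G_1 = 27−1 = 26
step 1: 26 = 2·3^2 + 2·3 + 2; sub 4 for 3: 2·4^2 + 2·4 + 2; = 42; G_2 = 42−1 = 41
step 2: 41 = 2·4^2 + 2·4 + 1; sub 5 for 4: 2·5^2 + 2·5 + 1; = 61; G_3 = 61−1 = 60
step 3: 60 = 2·5^2 + 2·5; sub 6 for 5: 2·6^2 + 2·6; = 84; G_4 = 84−1 = 83
step 4: 83 = 2·6^2 + 6 + 5; sub 7 for 6: 2·7^2 + 7 + 5; = 110; G_5 = 110−1 = 109
step 5: 109 = 2·7^2 + 7 + 4; sub 8 for 7: 2·8^2 + 8 + 4; = 140; G_6 = 140−1 = 139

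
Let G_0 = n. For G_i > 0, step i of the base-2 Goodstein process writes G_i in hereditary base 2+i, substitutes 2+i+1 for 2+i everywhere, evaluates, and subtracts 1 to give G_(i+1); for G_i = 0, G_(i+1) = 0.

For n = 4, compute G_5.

i=0: 4 = 2^2 (b=2); 2→3: 3^3 = 27; 27−1 = 26
i=1: 26 = 2·3^2 + 2·3 + 2 (b=3); 3→4: 2·4^2 + 2·4 + 2 = 42; 42−1 = 41
i=2: 41 = 2·4^2 + 2·4 + 1 (b=4); 4→5: 2·5^2 + 2·5 + 1 = 61; 61−1 = 60
i=3: 60 = 2·5^2 + 2·5 (b=5); 5→6: 2·6^2 + 2·6 = 84; 84−1 = 83
i=4: 83 = 2·6^2 + 6 + 5 (b=6); 6→7: 2·7^2 + 7 + 5 = 110; 110−1 = 109
i=5: 109 = 2·7^2 + 7 + 4 (b=7); 7→8: 2·8^2 + 8 + 4 = 140; 140−1 = 139

109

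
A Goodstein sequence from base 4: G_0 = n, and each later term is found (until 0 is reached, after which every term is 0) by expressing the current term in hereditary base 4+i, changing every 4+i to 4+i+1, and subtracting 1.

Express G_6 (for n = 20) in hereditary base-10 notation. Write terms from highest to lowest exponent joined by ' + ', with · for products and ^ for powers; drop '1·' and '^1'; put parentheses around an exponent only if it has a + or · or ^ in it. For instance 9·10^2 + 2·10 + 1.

G_0=20  [base 4] 4^2 + 4  →[4↦5]→  5^2 + 5 = 30  −1 ⇒ G_1=29
G_1=29  [base 5] 5^2 + 4  →[5↦6]→  6^2 + 4 = 40  −1 ⇒ G_2=39
G_2=39  [base 6] 6^2 + 3  →[6↦7]→  7^2 + 3 = 52  −1 ⇒ G_3=51
G_3=51  [base 7] 7^2 + 2  →[7↦8]→  8^2 + 2 = 66  −1 ⇒ G_4=65
G_4=65  [base 8] 8^2 + 1  →[8↦9]→  9^2 + 1 = 82  −1 ⇒ G_5=81
G_5=81  [base 9] 9^2  →[9↦10]→  10^2 = 100  −1 ⇒ G_6=99
G_6=99  [base 10] 9·10 + 9  →[10↦11]→  9·11 + 9 = 108  −1 ⇒ G_7=107

9·10 + 9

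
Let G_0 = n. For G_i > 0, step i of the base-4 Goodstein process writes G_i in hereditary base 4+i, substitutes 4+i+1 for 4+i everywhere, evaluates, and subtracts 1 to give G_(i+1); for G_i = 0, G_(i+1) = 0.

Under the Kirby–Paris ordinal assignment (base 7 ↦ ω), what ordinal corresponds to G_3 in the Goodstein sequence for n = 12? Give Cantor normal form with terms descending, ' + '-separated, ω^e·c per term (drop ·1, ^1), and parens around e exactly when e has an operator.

12 —HB4→ 3·4 —bump→ 3·5 = 15 —(−1)→ 14
14 —HB5→ 2·5 + 4 —bump→ 2·6 + 4 = 16 —(−1)→ 15
15 —HB6→ 2·6 + 3 —bump→ 2·7 + 3 = 17 —(−1)→ 16
16 —HB7→ 2·7 + 2 —bump→ 2·8 + 2 = 18 —(−1)→ 17

ω·2 + 2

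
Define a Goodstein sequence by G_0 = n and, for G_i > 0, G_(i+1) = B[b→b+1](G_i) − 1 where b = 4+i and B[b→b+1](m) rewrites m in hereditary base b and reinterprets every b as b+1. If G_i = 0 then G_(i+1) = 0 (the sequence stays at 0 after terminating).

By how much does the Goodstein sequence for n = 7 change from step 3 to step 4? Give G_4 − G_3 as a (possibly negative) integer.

0

step 0: 7 = 4 + 3; sub 5 for 4: 5 + 3; = 8; G_1 = 8−1 = 7
step 1: 7 = 5 + 2; sub 6 for 5: 6 + 2; = 8; G_2 = 8−1 = 7
step 2: 7 = 6 + 1; sub 7 for 6: 7 + 1; = 8; G_3 = 8−1 = 7
step 3: 7 = 7; sub 8 for 7: 8; = 8; G_4 = 8−1 = 7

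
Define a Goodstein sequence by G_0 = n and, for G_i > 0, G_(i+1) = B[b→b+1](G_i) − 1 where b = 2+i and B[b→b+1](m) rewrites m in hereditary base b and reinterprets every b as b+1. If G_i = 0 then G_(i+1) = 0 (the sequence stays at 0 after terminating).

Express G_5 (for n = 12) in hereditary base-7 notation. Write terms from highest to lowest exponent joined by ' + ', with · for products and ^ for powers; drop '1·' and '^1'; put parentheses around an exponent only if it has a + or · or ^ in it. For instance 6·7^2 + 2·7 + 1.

7^(7 + 1) + 2·7^2 + 7 + 4

base 2: 12 = 2^(2 + 1) + 2^2; at 3: 3^(3 + 1) + 3^3 = 108; next = 107
base 3: 107 = 3^(3 + 1) + 2·3^2 + 2·3 + 2; at 4: 4^(4 + 1) + 2·4^2 + 2·4 + 2 = 1066; next = 1065
base 4: 1065 = 4^(4 + 1) + 2·4^2 + 2·4 + 1; at 5: 5^(5 + 1) + 2·5^2 + 2·5 + 1 = 15686; next = 15685
base 5: 15685 = 5^(5 + 1) + 2·5^2 + 2·5; at 6: 6^(6 + 1) + 2·6^2 + 2·6 = 280020; next = 280019
base 6: 280019 = 6^(6 + 1) + 2·6^2 + 6 + 5; at 7: 7^(7 + 1) + 2·7^2 + 7 + 5 = 5764911; next = 5764910
base 7: 5764910 = 7^(7 + 1) + 2·7^2 + 7 + 4; at 8: 8^(8 + 1) + 2·8^2 + 8 + 4 = 134217868; next = 134217867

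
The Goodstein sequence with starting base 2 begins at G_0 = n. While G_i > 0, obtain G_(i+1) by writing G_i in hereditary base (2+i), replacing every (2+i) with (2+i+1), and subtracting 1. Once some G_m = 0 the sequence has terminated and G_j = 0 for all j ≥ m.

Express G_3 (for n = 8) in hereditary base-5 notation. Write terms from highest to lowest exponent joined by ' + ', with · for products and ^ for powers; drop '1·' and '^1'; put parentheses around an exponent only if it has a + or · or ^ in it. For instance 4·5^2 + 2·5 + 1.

2·5^5 + 2·5^2 + 2·5

(0) 8|_2 = 2^(2 + 1) ↦ 3^(3 + 1)|_3 = 81 ⇒ 80
(1) 80|_3 = 2·3^3 + 2·3^2 + 2·3 + 2 ↦ 2·4^4 + 2·4^2 + 2·4 + 2|_4 = 554 ⇒ 553
(2) 553|_4 = 2·4^4 + 2·4^2 + 2·4 + 1 ↦ 2·5^5 + 2·5^2 + 2·5 + 1|_5 = 6311 ⇒ 6310
(3) 6310|_5 = 2·5^5 + 2·5^2 + 2·5 ↦ 2·6^6 + 2·6^2 + 2·6|_6 = 93396 ⇒ 93395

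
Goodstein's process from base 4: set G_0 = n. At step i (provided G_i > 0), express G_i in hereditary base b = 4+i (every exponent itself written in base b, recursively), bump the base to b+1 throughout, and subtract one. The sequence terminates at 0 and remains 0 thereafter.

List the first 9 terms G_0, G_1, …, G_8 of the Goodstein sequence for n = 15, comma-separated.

base 4: 15 = 3·4 + 3; at 5: 3·5 + 3 = 18; next = 17
base 5: 17 = 3·5 + 2; at 6: 3·6 + 2 = 20; next = 19
base 6: 19 = 3·6 + 1; at 7: 3·7 + 1 = 22; next = 21
base 7: 21 = 3·7; at 8: 3·8 = 24; next = 23
base 8: 23 = 2·8 + 7; at 9: 2·9 + 7 = 25; next = 24
base 9: 24 = 2·9 + 6; at 10: 2·10 + 6 = 26; next = 25
base 10: 25 = 2·10 + 5; at 11: 2·11 + 5 = 27; next = 26
base 11: 26 = 2·11 + 4; at 12: 2·12 + 4 = 28; next = 27

15, 17, 19, 21, 23, 24, 25, 26, 27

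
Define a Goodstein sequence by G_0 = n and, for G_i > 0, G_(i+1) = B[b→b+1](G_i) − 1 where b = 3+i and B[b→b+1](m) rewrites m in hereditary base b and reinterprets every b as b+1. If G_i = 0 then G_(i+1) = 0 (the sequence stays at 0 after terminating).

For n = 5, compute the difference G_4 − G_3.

-1

5 —HB3→ 3 + 2 —bump→ 4 + 2 = 6 —(−1)→ 5
5 —HB4→ 4 + 1 —bump→ 5 + 1 = 6 —(−1)→ 5
5 —HB5→ 5 —bump→ 6 = 6 —(−1)→ 5
5 —HB6→ 5 —bump→ 5 = 5 —(−1)→ 4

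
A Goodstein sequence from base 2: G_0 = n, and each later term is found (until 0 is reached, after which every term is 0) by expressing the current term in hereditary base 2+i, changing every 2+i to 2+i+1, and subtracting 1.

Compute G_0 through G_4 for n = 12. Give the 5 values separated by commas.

step 0: 12 = 2^(2 + 1) + 2^2; sub 3 for 2: 3^(3 + 1) + 3^3; = 108; G_1 = 108−1 = 107
step 1: 107 = 3^(3 + 1) + 2·3^2 + 2·3 + 2; sub 4 for 3: 4^(4 + 1) + 2·4^2 + 2·4 + 2; = 1066; G_2 = 1066−1 = 1065
step 2: 1065 = 4^(4 + 1) + 2·4^2 + 2·4 + 1; sub 5 for 4: 5^(5 + 1) + 2·5^2 + 2·5 + 1; = 15686; G_3 = 15686−1 = 15685
step 3: 15685 = 5^(5 + 1) + 2·5^2 + 2·5; sub 6 for 5: 6^(6 + 1) + 2·6^2 + 2·6; = 280020; G_4 = 280020−1 = 280019

12, 107, 1065, 15685, 280019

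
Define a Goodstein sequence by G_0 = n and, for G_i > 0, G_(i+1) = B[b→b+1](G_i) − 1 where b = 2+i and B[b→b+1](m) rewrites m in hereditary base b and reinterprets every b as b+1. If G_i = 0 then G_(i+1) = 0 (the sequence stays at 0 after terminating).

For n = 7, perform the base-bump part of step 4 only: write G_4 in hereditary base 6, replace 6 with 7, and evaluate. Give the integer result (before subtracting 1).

7 —HB2→ 2^2 + 2 + 1 —bump→ 3^3 + 3 + 1 = 31 —(−1)→ 30
30 —HB3→ 3^3 + 3 —bump→ 4^4 + 4 = 260 —(−1)→ 259
259 —HB4→ 4^4 + 3 —bump→ 5^5 + 3 = 3128 —(−1)→ 3127
3127 —HB5→ 5^5 + 2 —bump→ 6^6 + 2 = 46658 —(−1)→ 46657

823544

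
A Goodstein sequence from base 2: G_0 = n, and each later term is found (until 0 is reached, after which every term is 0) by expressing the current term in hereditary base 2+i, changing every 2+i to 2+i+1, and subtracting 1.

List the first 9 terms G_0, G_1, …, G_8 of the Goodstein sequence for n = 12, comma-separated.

12, 107, 1065, 15685, 280019, 5764910, 134217867, 3486784574, 100000000211

(0) 12|_2 = 2^(2 + 1) + 2^2 ↦ 3^(3 + 1) + 3^3|_3 = 108 ⇒ 107
(1) 107|_3 = 3^(3 + 1) + 2·3^2 + 2·3 + 2 ↦ 4^(4 + 1) + 2·4^2 + 2·4 + 2|_4 = 1066 ⇒ 1065
(2) 1065|_4 = 4^(4 + 1) + 2·4^2 + 2·4 + 1 ↦ 5^(5 + 1) + 2·5^2 + 2·5 + 1|_5 = 15686 ⇒ 15685
(3) 15685|_5 = 5^(5 + 1) + 2·5^2 + 2·5 ↦ 6^(6 + 1) + 2·6^2 + 2·6|_6 = 280020 ⇒ 280019
(4) 280019|_6 = 6^(6 + 1) + 2·6^2 + 6 + 5 ↦ 7^(7 + 1) + 2·7^2 + 7 + 5|_7 = 5764911 ⇒ 5764910
(5) 5764910|_7 = 7^(7 + 1) + 2·7^2 + 7 + 4 ↦ 8^(8 + 1) + 2·8^2 + 8 + 4|_8 = 134217868 ⇒ 134217867
(6) 134217867|_8 = 8^(8 + 1) + 2·8^2 + 8 + 3 ↦ 9^(9 + 1) + 2·9^2 + 9 + 3|_9 = 3486784575 ⇒ 3486784574
(7) 3486784574|_9 = 9^(9 + 1) + 2·9^2 + 9 + 2 ↦ 10^(10 + 1) + 2·10^2 + 10 + 2|_10 = 100000000212 ⇒ 100000000211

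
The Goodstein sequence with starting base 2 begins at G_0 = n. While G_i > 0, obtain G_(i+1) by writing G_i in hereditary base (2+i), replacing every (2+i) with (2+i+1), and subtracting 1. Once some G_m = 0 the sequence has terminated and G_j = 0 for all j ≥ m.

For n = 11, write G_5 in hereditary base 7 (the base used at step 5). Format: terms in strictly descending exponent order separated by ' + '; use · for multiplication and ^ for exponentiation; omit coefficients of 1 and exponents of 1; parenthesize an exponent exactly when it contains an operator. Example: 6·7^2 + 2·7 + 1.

7^(7 + 1)

[0] 11 ≡ 2^(2 + 1) + 2 + 1 (base 2). Lift 3: 85. −1: 84.
[1] 84 ≡ 3^(3 + 1) + 3 (base 3). Lift 4: 1028. −1: 1027.
[2] 1027 ≡ 4^(4 + 1) + 3 (base 4). Lift 5: 15628. −1: 15627.
[3] 15627 ≡ 5^(5 + 1) + 2 (base 5). Lift 6: 279938. −1: 279937.
[4] 279937 ≡ 6^(6 + 1) + 1 (base 6). Lift 7: 5764802. −1: 5764801.
[5] 5764801 ≡ 7^(7 + 1) (base 7). Lift 8: 134217728. −1: 134217727.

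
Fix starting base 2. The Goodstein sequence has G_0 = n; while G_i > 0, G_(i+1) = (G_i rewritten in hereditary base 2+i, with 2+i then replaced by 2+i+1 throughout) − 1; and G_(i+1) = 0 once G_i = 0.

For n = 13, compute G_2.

[0] 13 ≡ 2^(2 + 1) + 2^2 + 1 (base 2). Lift 3: 109. −1: 108.
[1] 108 ≡ 3^(3 + 1) + 3^3 (base 3). Lift 4: 1280. −1: 1279.
[2] 1279 ≡ 4^(4 + 1) + 3·4^3 + 3·4^2 + 3·4 + 3 (base 4). Lift 5: 16093. −1: 16092.

1279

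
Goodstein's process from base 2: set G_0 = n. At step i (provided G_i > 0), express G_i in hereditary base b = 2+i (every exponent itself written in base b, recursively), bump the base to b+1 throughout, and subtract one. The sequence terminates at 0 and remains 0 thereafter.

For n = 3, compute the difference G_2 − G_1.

0

step 0: 3 = 2 + 1; sub 3 for 2: 3 + 1; = 4; G_1 = 4−1 = 3
step 1: 3 = 3; sub 4 for 3: 4; = 4; G_2 = 4−1 = 3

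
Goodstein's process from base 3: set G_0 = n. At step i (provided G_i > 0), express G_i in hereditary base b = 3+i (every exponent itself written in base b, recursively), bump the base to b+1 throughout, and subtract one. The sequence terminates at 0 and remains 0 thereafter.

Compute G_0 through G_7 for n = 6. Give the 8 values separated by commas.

(0) 6|_3 = 2·3 ↦ 2·4|_4 = 8 ⇒ 7
(1) 7|_4 = 4 + 3 ↦ 5 + 3|_5 = 8 ⇒ 7
(2) 7|_5 = 5 + 2 ↦ 6 + 2|_6 = 8 ⇒ 7
(3) 7|_6 = 6 + 1 ↦ 7 + 1|_7 = 8 ⇒ 7
(4) 7|_7 = 7 ↦ 8|_8 = 8 ⇒ 7
(5) 7|_8 = 7 ↦ 7|_9 = 7 ⇒ 6
(6) 6|_9 = 6 ↦ 6|_10 = 6 ⇒ 5

6, 7, 7, 7, 7, 7, 6, 5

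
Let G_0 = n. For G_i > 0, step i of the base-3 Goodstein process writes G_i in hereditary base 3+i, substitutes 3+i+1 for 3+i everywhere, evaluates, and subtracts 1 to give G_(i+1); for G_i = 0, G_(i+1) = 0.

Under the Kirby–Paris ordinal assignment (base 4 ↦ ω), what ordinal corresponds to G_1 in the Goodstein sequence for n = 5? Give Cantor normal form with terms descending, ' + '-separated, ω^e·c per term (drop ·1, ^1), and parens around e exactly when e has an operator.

ω + 1

[0] 5 ≡ 3 + 2 (base 3). Lift 4: 6. −1: 5.
[1] 5 ≡ 4 + 1 (base 4). Lift 5: 6. −1: 5.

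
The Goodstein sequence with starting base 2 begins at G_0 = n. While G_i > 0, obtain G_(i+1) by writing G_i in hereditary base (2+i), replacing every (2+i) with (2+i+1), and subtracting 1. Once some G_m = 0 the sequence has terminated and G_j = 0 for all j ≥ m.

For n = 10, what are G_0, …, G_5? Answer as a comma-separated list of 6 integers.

10, 83, 1025, 15625, 279935, 4215754

G_0 = 10. HB_2(10) = 2^(2 + 1) + 2. Bump = 84. G_1 = 83.
G_1 = 83. HB_3(83) = 3^(3 + 1) + 2. Bump = 1026. G_2 = 1025.
G_2 = 1025. HB_4(1025) = 4^(4 + 1) + 1. Bump = 15626. G_3 = 15625.
G_3 = 15625. HB_5(15625) = 5^(5 + 1). Bump = 279936. G_4 = 279935.
G_4 = 279935. HB_6(279935) = 5·6^6 + 5·6^5 + 5·6^4 + 5·6^3 + 5·6^2 + 5·6 + 5. Bump = 4215755. G_5 = 4215754.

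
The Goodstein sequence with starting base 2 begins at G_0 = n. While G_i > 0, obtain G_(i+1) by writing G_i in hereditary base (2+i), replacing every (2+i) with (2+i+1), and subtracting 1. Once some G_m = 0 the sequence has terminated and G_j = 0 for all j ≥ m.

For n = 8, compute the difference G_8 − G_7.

19225159060

(0) 8|_2 = 2^(2 + 1) ↦ 3^(3 + 1)|_3 = 81 ⇒ 80
(1) 80|_3 = 2·3^3 + 2·3^2 + 2·3 + 2 ↦ 2·4^4 + 2·4^2 + 2·4 + 2|_4 = 554 ⇒ 553
(2) 553|_4 = 2·4^4 + 2·4^2 + 2·4 + 1 ↦ 2·5^5 + 2·5^2 + 2·5 + 1|_5 = 6311 ⇒ 6310
(3) 6310|_5 = 2·5^5 + 2·5^2 + 2·5 ↦ 2·6^6 + 2·6^2 + 2·6|_6 = 93396 ⇒ 93395
(4) 93395|_6 = 2·6^6 + 2·6^2 + 6 + 5 ↦ 2·7^7 + 2·7^2 + 7 + 5|_7 = 1647196 ⇒ 1647195
(5) 1647195|_7 = 2·7^7 + 2·7^2 + 7 + 4 ↦ 2·8^8 + 2·8^2 + 8 + 4|_8 = 33554572 ⇒ 33554571
(6) 33554571|_8 = 2·8^8 + 2·8^2 + 8 + 3 ↦ 2·9^9 + 2·9^2 + 9 + 3|_9 = 774841152 ⇒ 774841151
(7) 774841151|_9 = 2·9^9 + 2·9^2 + 9 + 2 ↦ 2·10^10 + 2·10^2 + 10 + 2|_10 = 20000000212 ⇒ 20000000211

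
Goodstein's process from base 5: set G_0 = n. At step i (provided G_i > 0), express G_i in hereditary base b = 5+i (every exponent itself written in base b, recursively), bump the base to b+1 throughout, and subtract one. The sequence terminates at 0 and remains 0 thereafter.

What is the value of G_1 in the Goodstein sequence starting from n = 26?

base 5: 26 = 5^2 + 1; at 6: 6^2 + 1 = 37; next = 36
base 6: 36 = 6^2; at 7: 7^2 = 49; next = 48

36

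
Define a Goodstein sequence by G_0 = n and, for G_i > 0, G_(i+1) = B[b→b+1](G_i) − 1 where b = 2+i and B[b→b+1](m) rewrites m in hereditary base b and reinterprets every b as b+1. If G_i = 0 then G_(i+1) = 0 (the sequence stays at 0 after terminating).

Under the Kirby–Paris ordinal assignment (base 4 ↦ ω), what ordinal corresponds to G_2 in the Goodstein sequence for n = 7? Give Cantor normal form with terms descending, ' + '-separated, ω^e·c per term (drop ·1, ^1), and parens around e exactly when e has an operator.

ω^ω + 3

i=0: 7 = 2^2 + 2 + 1 (b=2); 2→3: 3^3 + 3 + 1 = 31; 31−1 = 30
i=1: 30 = 3^3 + 3 (b=3); 3→4: 4^4 + 4 = 260; 260−1 = 259
i=2: 259 = 4^4 + 3 (b=4); 4→5: 5^5 + 3 = 3128; 3128−1 = 3127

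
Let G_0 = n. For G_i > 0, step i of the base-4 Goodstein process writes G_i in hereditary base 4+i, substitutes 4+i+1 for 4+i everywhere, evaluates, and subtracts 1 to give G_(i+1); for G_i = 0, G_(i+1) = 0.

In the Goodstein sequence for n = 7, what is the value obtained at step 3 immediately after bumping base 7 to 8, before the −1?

(0) 7|_4 = 4 + 3 ↦ 5 + 3|_5 = 8 ⇒ 7
(1) 7|_5 = 5 + 2 ↦ 6 + 2|_6 = 8 ⇒ 7
(2) 7|_6 = 6 + 1 ↦ 7 + 1|_7 = 8 ⇒ 7
(3) 7|_7 = 7 ↦ 8|_8 = 8 ⇒ 7

8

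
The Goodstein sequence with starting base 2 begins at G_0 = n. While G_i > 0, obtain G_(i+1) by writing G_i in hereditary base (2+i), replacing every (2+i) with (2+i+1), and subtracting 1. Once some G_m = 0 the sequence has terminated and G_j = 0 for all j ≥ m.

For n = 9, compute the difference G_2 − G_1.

942

i=0: 9 = 2^(2 + 1) + 1 (b=2); 2→3: 3^(3 + 1) + 1 = 82; 82−1 = 81
i=1: 81 = 3^(3 + 1) (b=3); 3→4: 4^(4 + 1) = 1024; 1024−1 = 1023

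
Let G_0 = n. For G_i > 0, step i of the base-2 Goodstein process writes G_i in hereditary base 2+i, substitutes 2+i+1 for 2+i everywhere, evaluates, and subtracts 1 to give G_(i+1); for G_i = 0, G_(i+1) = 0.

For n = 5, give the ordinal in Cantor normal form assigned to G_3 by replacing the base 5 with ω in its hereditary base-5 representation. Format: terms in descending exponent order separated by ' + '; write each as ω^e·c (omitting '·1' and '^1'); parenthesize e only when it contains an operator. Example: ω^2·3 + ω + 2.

ω^3·3 + ω^2·3 + ω·3 + 2

[0] 5 ≡ 2^2 + 1 (base 2). Lift 3: 28. −1: 27.
[1] 27 ≡ 3^3 (base 3). Lift 4: 256. −1: 255.
[2] 255 ≡ 3·4^3 + 3·4^2 + 3·4 + 3 (base 4). Lift 5: 468. −1: 467.
[3] 467 ≡ 3·5^3 + 3·5^2 + 3·5 + 2 (base 5). Lift 6: 776. −1: 775.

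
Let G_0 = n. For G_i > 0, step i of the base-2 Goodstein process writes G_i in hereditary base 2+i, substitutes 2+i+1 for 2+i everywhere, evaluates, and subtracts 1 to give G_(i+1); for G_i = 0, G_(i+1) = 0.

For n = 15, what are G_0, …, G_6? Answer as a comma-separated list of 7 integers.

G_0=15  [base 2] 2^(2 + 1) + 2^2 + 2 + 1  →[2↦3]→  3^(3 + 1) + 3^3 + 3 + 1 = 112  −1 ⇒ G_1=111
G_1=111  [base 3] 3^(3 + 1) + 3^3 + 3  →[3↦4]→  4^(4 + 1) + 4^4 + 4 = 1284  −1 ⇒ G_2=1283
G_2=1283  [base 4] 4^(4 + 1) + 4^4 + 3  →[4↦5]→  5^(5 + 1) + 5^5 + 3 = 18753  −1 ⇒ G_3=18752
G_3=18752  [base 5] 5^(5 + 1) + 5^5 + 2  →[5↦6]→  6^(6 + 1) + 6^6 + 2 = 326594  −1 ⇒ G_4=326593
G_4=326593  [base 6] 6^(6 + 1) + 6^6 + 1  →[6↦7]→  7^(7 + 1) + 7^7 + 1 = 6588345  −1 ⇒ G_5=6588344
G_5=6588344  [base 7] 7^(7 + 1) + 7^7  →[7↦8]→  8^(8 + 1) + 8^8 = 150994944  −1 ⇒ G_6=150994943

15, 111, 1283, 18752, 326593, 6588344, 150994943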